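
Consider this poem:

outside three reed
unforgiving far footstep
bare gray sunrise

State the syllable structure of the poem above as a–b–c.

4–7–4

Line 1: outside (2), three (1), reed (1) → 4
Line 2: unforgiving (4), far (1), footstep (2) → 7
Line 3: bare (1), gray (1), sunrise (2) → 4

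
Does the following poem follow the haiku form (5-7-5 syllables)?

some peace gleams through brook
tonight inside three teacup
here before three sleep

Line 1: some (1), peace (1), gleams (1), through (1), brook (1) → 5 ✓
Line 2: tonight (2), inside (2), three (1), teacup (2) → 7 ✓
Line 3: here (1), before (2), three (1), sleep (1) → 5 ✓

Yes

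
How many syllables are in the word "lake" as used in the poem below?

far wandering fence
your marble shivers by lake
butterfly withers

"lake" has 1 syllable.

1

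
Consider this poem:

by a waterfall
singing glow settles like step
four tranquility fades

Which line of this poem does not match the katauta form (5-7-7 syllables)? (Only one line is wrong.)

Line 1: by(1) + a(1) + waterfall(3) = 5 ✓
Line 2: singing(2) + glow(1) + settles(2) + like(1) + step(1) = 7 ✓
Line 3: four(1) + tranquility(4) + fades(1) = 6 (expected 7)

Line 3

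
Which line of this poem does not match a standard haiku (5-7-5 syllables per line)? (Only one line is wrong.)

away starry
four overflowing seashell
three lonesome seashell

Line 1: away(2) + starry(2) = 4 (expected 5)
Line 2: four(1) + overflowing(4) + seashell(2) = 7 ✓
Line 3: three(1) + lonesome(2) + seashell(2) = 5 ✓

The first line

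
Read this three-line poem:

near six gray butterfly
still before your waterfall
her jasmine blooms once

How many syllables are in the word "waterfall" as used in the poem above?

"waterfall" has 3 syllables.

3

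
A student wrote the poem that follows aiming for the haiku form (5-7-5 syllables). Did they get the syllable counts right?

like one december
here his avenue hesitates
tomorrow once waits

No

Line 1: "like one december": 1+1+3 = 5 ✓
Line 2: "here his avenue hesitates": 1+1+3+3 = 8 (expected 7)
Line 3: "tomorrow once waits": 3+1+1 = 5 ✓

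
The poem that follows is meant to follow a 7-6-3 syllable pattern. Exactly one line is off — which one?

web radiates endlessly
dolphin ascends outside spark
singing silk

Line 1: web (1), radiates (3), endlessly (3) → 7 ✓
Line 2: dolphin (2), ascends (2), outside (2), spark (1) → 7 (expected 6)
Line 3: singing (2), silk (1) → 3 ✓

Line 2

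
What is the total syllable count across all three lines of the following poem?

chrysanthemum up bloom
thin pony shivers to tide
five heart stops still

Line 1: chrysanthemum(4) + up(1) + bloom(1) = 6
Line 2: thin(1) + pony(2) + shivers(2) + to(1) + tide(1) = 7
Line 3: five(1) + heart(1) + stops(1) + still(1) = 4
Total: 6 + 7 + 4 = 17

17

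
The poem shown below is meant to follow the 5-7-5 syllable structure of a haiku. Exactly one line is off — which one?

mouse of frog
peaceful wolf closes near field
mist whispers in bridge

Line 1

Line 1: mouse(1) + of(1) + frog(1) = 3 (expected 5)
Line 2: peaceful(2) + wolf(1) + closes(2) + near(1) + field(1) = 7 ✓
Line 3: mist(1) + whispers(2) + in(1) + bridge(1) = 5 ✓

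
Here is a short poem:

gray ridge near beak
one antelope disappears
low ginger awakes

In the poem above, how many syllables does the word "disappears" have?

3

"disappears" has 3 syllables.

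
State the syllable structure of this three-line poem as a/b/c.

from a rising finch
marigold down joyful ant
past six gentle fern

Line 1: from (1), a (1), rising (2), finch (1) → 5
Line 2: marigold (3), down (1), joyful (2), ant (1) → 7
Line 3: past (1), six (1), gentle (2), fern (1) → 5

5/7/5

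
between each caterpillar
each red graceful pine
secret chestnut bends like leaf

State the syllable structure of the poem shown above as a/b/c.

Line 1: "between each caterpillar": 2+1+4 = 7
Line 2: "each red graceful pine": 1+1+2+1 = 5
Line 3: "secret chestnut bends like leaf": 2+2+1+1+1 = 7

7/5/7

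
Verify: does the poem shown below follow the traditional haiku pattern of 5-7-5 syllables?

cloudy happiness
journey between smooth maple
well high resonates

Line 1: cloudy (2), happiness (3) → 5 ✓
Line 2: journey (2), between (2), smooth (1), maple (2) → 7 ✓
Line 3: well (1), high (1), resonates (3) → 5 ✓

Yes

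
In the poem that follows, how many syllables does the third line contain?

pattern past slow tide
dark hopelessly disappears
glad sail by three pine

The third line: glad(1) + sail(1) + by(1) + three(1) + pine(1) = 5

5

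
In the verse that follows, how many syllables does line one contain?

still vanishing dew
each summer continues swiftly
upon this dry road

5

Line one: "still vanishing dew": 1+3+1 = 5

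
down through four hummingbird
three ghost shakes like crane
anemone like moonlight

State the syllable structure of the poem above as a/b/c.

6/5/7

Line 1: down (1), through (1), four (1), hummingbird (3) → 6
Line 2: three (1), ghost (1), shakes (1), like (1), crane (1) → 5
Line 3: anemone (4), like (1), moonlight (2) → 7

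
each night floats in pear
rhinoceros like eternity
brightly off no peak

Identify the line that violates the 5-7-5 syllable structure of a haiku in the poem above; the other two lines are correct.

Line 2

Line 1: each(1) + night(1) + floats(1) + in(1) + pear(1) = 5 ✓
Line 2: rhinoceros(4) + like(1) + eternity(4) = 9 (expected 7)
Line 3: brightly(2) + off(1) + no(1) + peak(1) = 5 ✓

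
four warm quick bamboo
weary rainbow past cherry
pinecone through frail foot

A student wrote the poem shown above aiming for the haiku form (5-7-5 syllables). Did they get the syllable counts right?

Yes

Line 1: four(1) + warm(1) + quick(1) + bamboo(2) = 5 ✓
Line 2: weary(2) + rainbow(2) + past(1) + cherry(2) = 7 ✓
Line 3: pinecone(2) + through(1) + frail(1) + foot(1) = 5 ✓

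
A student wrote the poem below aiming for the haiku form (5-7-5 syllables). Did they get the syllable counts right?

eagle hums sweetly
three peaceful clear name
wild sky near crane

No

Line 1: "eagle hums sweetly": 2+1+2 = 5 ✓
Line 2: "three peaceful clear name": 1+2+1+1 = 5 (expected 7)
Line 3: "wild sky near crane": 1+1+1+1 = 4 (expected 5)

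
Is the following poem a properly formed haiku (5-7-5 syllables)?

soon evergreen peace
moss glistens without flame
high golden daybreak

No

Line 1: soon(1) + evergreen(3) + peace(1) = 5 ✓
Line 2: moss(1) + glistens(2) + without(2) + flame(1) = 6 (expected 7)
Line 3: high(1) + golden(2) + daybreak(2) = 5 ✓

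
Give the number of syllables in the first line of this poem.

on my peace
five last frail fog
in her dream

3

The first line: on (1), my (1), peace (1) → 3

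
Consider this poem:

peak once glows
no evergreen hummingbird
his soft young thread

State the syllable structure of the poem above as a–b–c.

Line 1: peak (1), once (1), glows (1) → 3
Line 2: no (1), evergreen (3), hummingbird (3) → 7
Line 3: his (1), soft (1), young (1), thread (1) → 4

3–7–4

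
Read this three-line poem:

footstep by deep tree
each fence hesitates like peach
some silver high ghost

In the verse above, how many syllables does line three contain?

Line three: some(1) + silver(2) + high(1) + ghost(1) = 5

5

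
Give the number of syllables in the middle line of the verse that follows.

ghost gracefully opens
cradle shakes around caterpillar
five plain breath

9

The middle line: cradle(2) + shakes(1) + around(2) + caterpillar(4) = 9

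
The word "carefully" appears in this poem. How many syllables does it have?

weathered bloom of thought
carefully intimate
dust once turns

3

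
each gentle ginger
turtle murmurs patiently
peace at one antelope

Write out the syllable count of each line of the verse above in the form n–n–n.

Line 1: each(1) + gentle(2) + ginger(2) = 5
Line 2: turtle(2) + murmurs(2) + patiently(3) = 7
Line 3: peace(1) + at(1) + one(1) + antelope(3) = 6

5–7–6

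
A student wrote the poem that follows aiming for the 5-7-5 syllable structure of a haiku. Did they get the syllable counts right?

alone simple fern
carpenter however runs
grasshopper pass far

Line 1: "alone simple fern": 2+2+1 = 5 ✓
Line 2: "carpenter however runs": 3+3+1 = 7 ✓
Line 3: "grasshopper pass far": 3+1+1 = 5 ✓

Yes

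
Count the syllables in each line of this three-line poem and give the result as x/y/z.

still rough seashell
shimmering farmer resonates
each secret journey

4/8/5

Line 1: still (1), rough (1), seashell (2) → 4
Line 2: shimmering (3), farmer (2), resonates (3) → 8
Line 3: each (1), secret (2), journey (2) → 5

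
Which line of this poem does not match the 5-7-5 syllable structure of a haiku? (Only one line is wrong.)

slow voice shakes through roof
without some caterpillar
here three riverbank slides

Line 3

Line 1: "slow voice shakes through roof": 1+1+1+1+1 = 5 ✓
Line 2: "without some caterpillar": 2+1+4 = 7 ✓
Line 3: "here three riverbank slides": 1+1+3+1 = 6 (expected 5)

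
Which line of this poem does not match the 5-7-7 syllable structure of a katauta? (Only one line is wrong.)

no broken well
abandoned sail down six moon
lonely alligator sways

Line 1: "no broken well": 1+2+1 = 4 (expected 5)
Line 2: "abandoned sail down six moon": 3+1+1+1+1 = 7 ✓
Line 3: "lonely alligator sways": 2+4+1 = 7 ✓

The first line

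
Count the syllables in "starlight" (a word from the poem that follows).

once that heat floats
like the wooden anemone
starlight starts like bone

"starlight" has 2 syllables.

2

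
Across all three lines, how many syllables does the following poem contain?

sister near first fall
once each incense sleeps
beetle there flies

14

Line 1: sister(2) + near(1) + first(1) + fall(1) = 5
Line 2: once(1) + each(1) + incense(2) + sleeps(1) = 5
Line 3: beetle(2) + there(1) + flies(1) = 4
Total: 5 + 5 + 4 = 14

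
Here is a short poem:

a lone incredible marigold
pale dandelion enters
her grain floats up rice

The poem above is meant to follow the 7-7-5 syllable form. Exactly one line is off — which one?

The first line

Line 1: a (1), lone (1), incredible (4), marigold (3) → 9 (expected 7)
Line 2: pale (1), dandelion (4), enters (2) → 7 ✓
Line 3: her (1), grain (1), floats (1), up (1), rice (1) → 5 ✓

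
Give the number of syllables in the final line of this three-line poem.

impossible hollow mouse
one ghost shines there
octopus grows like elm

The final line: octopus (3), grows (1), like (1), elm (1) → 6

6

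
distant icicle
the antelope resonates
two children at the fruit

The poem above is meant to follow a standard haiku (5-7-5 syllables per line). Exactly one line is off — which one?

The third line

Line 1: "distant icicle": 2+3 = 5 ✓
Line 2: "the antelope resonates": 1+3+3 = 7 ✓
Line 3: "two children at the fruit": 1+2+1+1+1 = 6 (expected 5)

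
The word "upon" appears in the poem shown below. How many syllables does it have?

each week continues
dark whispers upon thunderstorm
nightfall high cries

"upon" has 2 syllables.

2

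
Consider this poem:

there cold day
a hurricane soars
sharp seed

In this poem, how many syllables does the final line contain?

The final line: sharp(1) + seed(1) = 2

2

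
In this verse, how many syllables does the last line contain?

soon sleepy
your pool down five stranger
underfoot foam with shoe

The last line: underfoot(3) + foam(1) + with(1) + shoe(1) = 6

6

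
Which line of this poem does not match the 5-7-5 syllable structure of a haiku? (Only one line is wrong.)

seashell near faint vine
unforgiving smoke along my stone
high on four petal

Line 2

Line 1: seashell(2) + near(1) + faint(1) + vine(1) = 5 ✓
Line 2: unforgiving(4) + smoke(1) + along(2) + my(1) + stone(1) = 9 (expected 7)
Line 3: high(1) + on(1) + four(1) + petal(2) = 5 ✓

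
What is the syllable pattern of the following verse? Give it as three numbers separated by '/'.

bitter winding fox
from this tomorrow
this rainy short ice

Line 1: "bitter winding fox": 2+2+1 = 5
Line 2: "from this tomorrow": 1+1+3 = 5
Line 3: "this rainy short ice": 1+2+1+1 = 5

5/5/5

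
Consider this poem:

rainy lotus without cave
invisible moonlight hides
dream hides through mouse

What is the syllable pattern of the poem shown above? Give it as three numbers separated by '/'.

7/7/4

Line 1: rainy (2), lotus (2), without (2), cave (1) → 7
Line 2: invisible (4), moonlight (2), hides (1) → 7
Line 3: dream (1), hides (1), through (1), mouse (1) → 4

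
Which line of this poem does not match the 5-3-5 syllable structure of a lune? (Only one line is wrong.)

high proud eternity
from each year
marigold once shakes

Line 1: high (1), proud (1), eternity (4) → 6 (expected 5)
Line 2: from (1), each (1), year (1) → 3 ✓
Line 3: marigold (3), once (1), shakes (1) → 5 ✓

Line 1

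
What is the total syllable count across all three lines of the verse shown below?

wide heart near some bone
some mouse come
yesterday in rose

13

Line 1: "wide heart near some bone": 1+1+1+1+1 = 5
Line 2: "some mouse come": 1+1+1 = 3
Line 3: "yesterday in rose": 3+1+1 = 5
Total: 5 + 3 + 5 = 13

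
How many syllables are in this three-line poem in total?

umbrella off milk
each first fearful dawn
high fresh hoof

Line 1: umbrella(3) + off(1) + milk(1) = 5
Line 2: each(1) + first(1) + fearful(2) + dawn(1) = 5
Line 3: high(1) + fresh(1) + hoof(1) = 3
Total: 5 + 5 + 3 = 13

13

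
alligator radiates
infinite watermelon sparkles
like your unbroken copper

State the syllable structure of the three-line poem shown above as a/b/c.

Line 1: "alligator radiates": 4+3 = 7
Line 2: "infinite watermelon sparkles": 3+4+2 = 9
Line 3: "like your unbroken copper": 1+1+3+2 = 7

7/9/7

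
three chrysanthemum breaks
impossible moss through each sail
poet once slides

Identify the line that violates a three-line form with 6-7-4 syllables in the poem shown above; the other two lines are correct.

Line 1: "three chrysanthemum breaks": 1+4+1 = 6 ✓
Line 2: "impossible moss through each sail": 4+1+1+1+1 = 8 (expected 7)
Line 3: "poet once slides": 2+1+1 = 4 ✓

The second line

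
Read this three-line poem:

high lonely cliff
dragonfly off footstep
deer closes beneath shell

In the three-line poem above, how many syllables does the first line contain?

4

The first line: high(1) + lonely(2) + cliff(1) = 4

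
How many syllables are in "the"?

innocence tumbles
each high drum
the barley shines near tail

1

"the" has 1 syllable.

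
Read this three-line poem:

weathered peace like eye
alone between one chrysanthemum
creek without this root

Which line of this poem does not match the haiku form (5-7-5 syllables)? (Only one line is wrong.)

Line 1: "weathered peace like eye": 2+1+1+1 = 5 ✓
Line 2: "alone between one chrysanthemum": 2+2+1+4 = 9 (expected 7)
Line 3: "creek without this root": 1+2+1+1 = 5 ✓

Line 2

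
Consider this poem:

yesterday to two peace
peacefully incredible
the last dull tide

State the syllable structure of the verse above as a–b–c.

Line 1: "yesterday to two peace": 3+1+1+1 = 6
Line 2: "peacefully incredible": 3+4 = 7
Line 3: "the last dull tide": 1+1+1+1 = 4

6–7–4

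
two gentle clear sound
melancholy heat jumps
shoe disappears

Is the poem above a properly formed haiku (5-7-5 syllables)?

Line 1: two(1) + gentle(2) + clear(1) + sound(1) = 5 ✓
Line 2: melancholy(4) + heat(1) + jumps(1) = 6 (expected 7)
Line 3: shoe(1) + disappears(3) = 4 (expected 5)

No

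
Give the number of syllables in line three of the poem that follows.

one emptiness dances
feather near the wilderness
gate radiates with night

Line three: gate (1), radiates (3), with (1), night (1) → 6

6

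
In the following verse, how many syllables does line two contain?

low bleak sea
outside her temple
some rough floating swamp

5

Line two: "outside her temple": 2+1+2 = 5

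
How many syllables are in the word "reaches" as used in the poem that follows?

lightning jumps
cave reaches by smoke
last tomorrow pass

2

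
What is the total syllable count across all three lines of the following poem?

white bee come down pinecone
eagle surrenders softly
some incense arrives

Line 1: white (1), bee (1), come (1), down (1), pinecone (2) → 6
Line 2: eagle (2), surrenders (3), softly (2) → 7
Line 3: some (1), incense (2), arrives (2) → 5
Total: 6 + 7 + 5 = 18

18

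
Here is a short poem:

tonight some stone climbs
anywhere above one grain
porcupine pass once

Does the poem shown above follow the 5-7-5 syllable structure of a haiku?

Yes

Line 1: "tonight some stone climbs": 2+1+1+1 = 5 ✓
Line 2: "anywhere above one grain": 3+2+1+1 = 7 ✓
Line 3: "porcupine pass once": 3+1+1 = 5 ✓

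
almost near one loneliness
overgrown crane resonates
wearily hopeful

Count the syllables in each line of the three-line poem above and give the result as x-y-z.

7-7-5

Line 1: almost (2), near (1), one (1), loneliness (3) → 7
Line 2: overgrown (3), crane (1), resonates (3) → 7
Line 3: wearily (3), hopeful (2) → 5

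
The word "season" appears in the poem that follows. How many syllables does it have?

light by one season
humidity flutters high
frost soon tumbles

2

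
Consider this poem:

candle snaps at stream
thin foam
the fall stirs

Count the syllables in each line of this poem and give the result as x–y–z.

5–2–3

Line 1: candle (2), snaps (1), at (1), stream (1) → 5
Line 2: thin (1), foam (1) → 2
Line 3: the (1), fall (1), stirs (1) → 3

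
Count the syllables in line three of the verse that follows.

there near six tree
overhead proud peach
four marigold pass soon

Line three: "four marigold pass soon": 1+3+1+1 = 6

6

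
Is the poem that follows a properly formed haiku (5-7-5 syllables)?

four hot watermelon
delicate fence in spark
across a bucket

Line 1: four (1), hot (1), watermelon (4) → 6 (expected 5)
Line 2: delicate (3), fence (1), in (1), spark (1) → 6 (expected 7)
Line 3: across (2), a (1), bucket (2) → 5 ✓

No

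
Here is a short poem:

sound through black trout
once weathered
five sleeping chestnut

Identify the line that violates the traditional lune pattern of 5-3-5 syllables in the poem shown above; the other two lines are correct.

Line 1: sound (1), through (1), black (1), trout (1) → 4 (expected 5)
Line 2: once (1), weathered (2) → 3 ✓
Line 3: five (1), sleeping (2), chestnut (2) → 5 ✓

The first line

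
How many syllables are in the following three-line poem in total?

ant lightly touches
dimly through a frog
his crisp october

Line 1: ant(1) + lightly(2) + touches(2) = 5
Line 2: dimly(2) + through(1) + a(1) + frog(1) = 5
Line 3: his(1) + crisp(1) + october(3) = 5
Total: 5 + 5 + 5 = 15

15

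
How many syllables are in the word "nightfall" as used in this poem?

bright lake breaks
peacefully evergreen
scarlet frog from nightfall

2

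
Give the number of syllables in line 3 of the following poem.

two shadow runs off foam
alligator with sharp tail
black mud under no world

Line 3: black (1), mud (1), under (2), no (1), world (1) → 6

6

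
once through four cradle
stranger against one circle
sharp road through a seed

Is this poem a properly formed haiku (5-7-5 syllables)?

Line 1: once (1), through (1), four (1), cradle (2) → 5 ✓
Line 2: stranger (2), against (2), one (1), circle (2) → 7 ✓
Line 3: sharp (1), road (1), through (1), a (1), seed (1) → 5 ✓

Yes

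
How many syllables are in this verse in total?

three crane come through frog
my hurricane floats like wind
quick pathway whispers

Line 1: three (1), crane (1), come (1), through (1), frog (1) → 5
Line 2: my (1), hurricane (3), floats (1), like (1), wind (1) → 7
Line 3: quick (1), pathway (2), whispers (2) → 5
Total: 5 + 7 + 5 = 17

17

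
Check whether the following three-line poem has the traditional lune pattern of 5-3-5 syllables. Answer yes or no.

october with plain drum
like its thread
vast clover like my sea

Line 1: october (3), with (1), plain (1), drum (1) → 6 (expected 5)
Line 2: like (1), its (1), thread (1) → 3 ✓
Line 3: vast (1), clover (2), like (1), my (1), sea (1) → 6 (expected 5)

No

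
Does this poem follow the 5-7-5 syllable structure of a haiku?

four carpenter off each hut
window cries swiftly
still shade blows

Line 1: four(1) + carpenter(3) + off(1) + each(1) + hut(1) = 7 (expected 5)
Line 2: window(2) + cries(1) + swiftly(2) = 5 (expected 7)
Line 3: still(1) + shade(1) + blows(1) = 3 (expected 5)

No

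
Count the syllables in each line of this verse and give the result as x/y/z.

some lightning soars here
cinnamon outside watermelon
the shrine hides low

5/9/4

Line 1: "some lightning soars here": 1+2+1+1 = 5
Line 2: "cinnamon outside watermelon": 3+2+4 = 9
Line 3: "the shrine hides low": 1+1+1+1 = 4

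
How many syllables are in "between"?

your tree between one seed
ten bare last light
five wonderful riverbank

2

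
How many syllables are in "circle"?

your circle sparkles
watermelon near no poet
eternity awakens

"circle" has 2 syllables.

2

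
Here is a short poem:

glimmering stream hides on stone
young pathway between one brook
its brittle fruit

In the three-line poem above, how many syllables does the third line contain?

The third line: its(1) + brittle(2) + fruit(1) = 4

4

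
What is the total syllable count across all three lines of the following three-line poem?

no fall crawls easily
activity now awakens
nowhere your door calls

19

Line 1: no (1), fall (1), crawls (1), easily (3) → 6
Line 2: activity (4), now (1), awakens (3) → 8
Line 3: nowhere (2), your (1), door (1), calls (1) → 5
Total: 6 + 8 + 5 = 19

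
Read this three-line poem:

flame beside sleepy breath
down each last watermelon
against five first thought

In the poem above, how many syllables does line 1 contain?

6

Line 1: flame (1), beside (2), sleepy (2), breath (1) → 6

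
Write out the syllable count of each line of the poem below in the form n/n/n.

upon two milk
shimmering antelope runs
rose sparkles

4/7/3

Line 1: upon(2) + two(1) + milk(1) = 4
Line 2: shimmering(3) + antelope(3) + runs(1) = 7
Line 3: rose(1) + sparkles(2) = 3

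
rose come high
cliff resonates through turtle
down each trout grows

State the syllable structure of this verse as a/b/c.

Line 1: rose (1), come (1), high (1) → 3
Line 2: cliff (1), resonates (3), through (1), turtle (2) → 7
Line 3: down (1), each (1), trout (1), grows (1) → 4

3/7/4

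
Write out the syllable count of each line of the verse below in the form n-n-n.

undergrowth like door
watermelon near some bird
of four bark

5-7-3

Line 1: undergrowth(3) + like(1) + door(1) = 5
Line 2: watermelon(4) + near(1) + some(1) + bird(1) = 7
Line 3: of(1) + four(1) + bark(1) = 3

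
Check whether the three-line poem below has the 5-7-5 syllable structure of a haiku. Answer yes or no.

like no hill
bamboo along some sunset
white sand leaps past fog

No

Line 1: like (1), no (1), hill (1) → 3 (expected 5)
Line 2: bamboo (2), along (2), some (1), sunset (2) → 7 ✓
Line 3: white (1), sand (1), leaps (1), past (1), fog (1) → 5 ✓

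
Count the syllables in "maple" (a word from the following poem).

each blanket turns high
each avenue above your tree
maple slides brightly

2

"maple" has 2 syllables.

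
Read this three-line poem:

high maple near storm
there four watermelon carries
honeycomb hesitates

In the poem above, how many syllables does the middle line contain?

The middle line: there (1), four (1), watermelon (4), carries (2) → 8

8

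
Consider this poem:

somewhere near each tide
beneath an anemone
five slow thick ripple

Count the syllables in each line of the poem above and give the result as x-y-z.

Line 1: somewhere (2), near (1), each (1), tide (1) → 5
Line 2: beneath (2), an (1), anemone (4) → 7
Line 3: five (1), slow (1), thick (1), ripple (2) → 5

5-7-5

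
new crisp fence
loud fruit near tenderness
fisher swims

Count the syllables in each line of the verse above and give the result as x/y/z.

3/6/3

Line 1: new(1) + crisp(1) + fence(1) = 3
Line 2: loud(1) + fruit(1) + near(1) + tenderness(3) = 6
Line 3: fisher(2) + swims(1) = 3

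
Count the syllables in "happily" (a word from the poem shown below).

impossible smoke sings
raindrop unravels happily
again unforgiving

3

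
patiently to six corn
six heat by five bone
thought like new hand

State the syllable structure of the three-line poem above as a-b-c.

Line 1: patiently(3) + to(1) + six(1) + corn(1) = 6
Line 2: six(1) + heat(1) + by(1) + five(1) + bone(1) = 5
Line 3: thought(1) + like(1) + new(1) + hand(1) = 4

6-5-4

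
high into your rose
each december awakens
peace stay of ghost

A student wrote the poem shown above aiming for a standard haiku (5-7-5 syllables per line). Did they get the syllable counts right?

No

Line 1: high(1) + into(2) + your(1) + rose(1) = 5 ✓
Line 2: each(1) + december(3) + awakens(3) = 7 ✓
Line 3: peace(1) + stay(1) + of(1) + ghost(1) = 4 (expected 5)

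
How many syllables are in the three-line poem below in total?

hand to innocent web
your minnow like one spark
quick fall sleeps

15

Line 1: "hand to innocent web": 1+1+3+1 = 6
Line 2: "your minnow like one spark": 1+2+1+1+1 = 6
Line 3: "quick fall sleeps": 1+1+1 = 3
Total: 6 + 6 + 3 = 15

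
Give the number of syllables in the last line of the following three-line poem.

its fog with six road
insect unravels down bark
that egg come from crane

5

The last line: that(1) + egg(1) + come(1) + from(1) + crane(1) = 5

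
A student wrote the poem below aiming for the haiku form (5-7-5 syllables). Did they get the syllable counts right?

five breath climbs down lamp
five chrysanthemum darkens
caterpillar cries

Yes

Line 1: "five breath climbs down lamp": 1+1+1+1+1 = 5 ✓
Line 2: "five chrysanthemum darkens": 1+4+2 = 7 ✓
Line 3: "caterpillar cries": 4+1 = 5 ✓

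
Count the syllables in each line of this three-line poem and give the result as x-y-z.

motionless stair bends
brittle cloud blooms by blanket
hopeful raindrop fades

5-7-5

Line 1: motionless (3), stair (1), bends (1) → 5
Line 2: brittle (2), cloud (1), blooms (1), by (1), blanket (2) → 7
Line 3: hopeful (2), raindrop (2), fades (1) → 5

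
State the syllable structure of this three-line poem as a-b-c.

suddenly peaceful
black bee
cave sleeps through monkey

5-2-5

Line 1: suddenly (3), peaceful (2) → 5
Line 2: black (1), bee (1) → 2
Line 3: cave (1), sleeps (1), through (1), monkey (2) → 5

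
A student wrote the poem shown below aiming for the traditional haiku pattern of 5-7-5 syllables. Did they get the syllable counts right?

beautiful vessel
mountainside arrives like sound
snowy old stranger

Yes

Line 1: "beautiful vessel": 3+2 = 5 ✓
Line 2: "mountainside arrives like sound": 3+2+1+1 = 7 ✓
Line 3: "snowy old stranger": 2+1+2 = 5 ✓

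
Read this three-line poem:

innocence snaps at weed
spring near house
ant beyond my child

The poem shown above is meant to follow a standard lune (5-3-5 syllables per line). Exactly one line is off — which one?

Line 1

Line 1: innocence(3) + snaps(1) + at(1) + weed(1) = 6 (expected 5)
Line 2: spring(1) + near(1) + house(1) = 3 ✓
Line 3: ant(1) + beyond(2) + my(1) + child(1) = 5 ✓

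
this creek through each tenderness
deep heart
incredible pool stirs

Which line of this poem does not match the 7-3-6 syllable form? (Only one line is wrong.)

The second line

Line 1: "this creek through each tenderness": 1+1+1+1+3 = 7 ✓
Line 2: "deep heart": 1+1 = 2 (expected 3)
Line 3: "incredible pool stirs": 4+1+1 = 6 ✓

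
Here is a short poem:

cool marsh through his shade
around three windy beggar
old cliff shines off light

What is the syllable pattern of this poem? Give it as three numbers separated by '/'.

5/7/5

Line 1: cool(1) + marsh(1) + through(1) + his(1) + shade(1) = 5
Line 2: around(2) + three(1) + windy(2) + beggar(2) = 7
Line 3: old(1) + cliff(1) + shines(1) + off(1) + light(1) = 5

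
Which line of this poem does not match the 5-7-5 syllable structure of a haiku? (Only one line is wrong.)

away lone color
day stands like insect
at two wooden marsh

Line 1: away(2) + lone(1) + color(2) = 5 ✓
Line 2: day(1) + stands(1) + like(1) + insect(2) = 5 (expected 7)
Line 3: at(1) + two(1) + wooden(2) + marsh(1) = 5 ✓

Line 2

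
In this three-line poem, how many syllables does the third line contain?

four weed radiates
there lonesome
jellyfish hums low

The third line: "jellyfish hums low": 3+1+1 = 5

5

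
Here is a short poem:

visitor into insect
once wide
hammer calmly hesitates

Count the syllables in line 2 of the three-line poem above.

2

Line 2: "once wide": 1+1 = 2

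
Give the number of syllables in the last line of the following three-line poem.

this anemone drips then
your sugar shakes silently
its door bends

The last line: "its door bends": 1+1+1 = 3

3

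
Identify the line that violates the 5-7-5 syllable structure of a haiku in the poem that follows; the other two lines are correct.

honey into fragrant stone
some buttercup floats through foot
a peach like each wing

Line 1

Line 1: honey (2), into (2), fragrant (2), stone (1) → 7 (expected 5)
Line 2: some (1), buttercup (3), floats (1), through (1), foot (1) → 7 ✓
Line 3: a (1), peach (1), like (1), each (1), wing (1) → 5 ✓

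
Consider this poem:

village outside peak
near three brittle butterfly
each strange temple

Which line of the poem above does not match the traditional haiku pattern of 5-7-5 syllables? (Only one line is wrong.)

Line 3

Line 1: "village outside peak": 2+2+1 = 5 ✓
Line 2: "near three brittle butterfly": 1+1+2+3 = 7 ✓
Line 3: "each strange temple": 1+1+2 = 4 (expected 5)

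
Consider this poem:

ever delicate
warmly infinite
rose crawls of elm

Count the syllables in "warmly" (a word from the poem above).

"warmly" has 2 syllables.

2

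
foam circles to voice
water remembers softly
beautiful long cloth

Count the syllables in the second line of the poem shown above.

The second line: "water remembers softly": 2+3+2 = 7

7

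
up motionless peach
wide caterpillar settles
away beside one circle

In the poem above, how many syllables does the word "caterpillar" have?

4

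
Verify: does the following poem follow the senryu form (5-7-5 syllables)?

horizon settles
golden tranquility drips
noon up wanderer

Yes

Line 1: horizon(3) + settles(2) = 5 ✓
Line 2: golden(2) + tranquility(4) + drips(1) = 7 ✓
Line 3: noon(1) + up(1) + wanderer(3) = 5 ✓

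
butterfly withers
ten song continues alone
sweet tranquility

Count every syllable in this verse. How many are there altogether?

17

Line 1: "butterfly withers": 3+2 = 5
Line 2: "ten song continues alone": 1+1+3+2 = 7
Line 3: "sweet tranquility": 1+4 = 5
Total: 5 + 7 + 5 = 17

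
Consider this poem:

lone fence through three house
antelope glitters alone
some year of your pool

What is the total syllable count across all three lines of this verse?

Line 1: "lone fence through three house": 1+1+1+1+1 = 5
Line 2: "antelope glitters alone": 3+2+2 = 7
Line 3: "some year of your pool": 1+1+1+1+1 = 5
Total: 5 + 7 + 5 = 17

17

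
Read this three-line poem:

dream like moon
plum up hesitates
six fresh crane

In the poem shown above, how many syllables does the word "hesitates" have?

3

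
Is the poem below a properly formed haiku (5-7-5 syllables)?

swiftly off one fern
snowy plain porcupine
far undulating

Line 1: swiftly(2) + off(1) + one(1) + fern(1) = 5 ✓
Line 2: snowy(2) + plain(1) + porcupine(3) = 6 (expected 7)
Line 3: far(1) + undulating(4) = 5 ✓

No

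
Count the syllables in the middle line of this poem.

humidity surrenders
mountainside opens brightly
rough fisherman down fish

The middle line: mountainside (3), opens (2), brightly (2) → 7

7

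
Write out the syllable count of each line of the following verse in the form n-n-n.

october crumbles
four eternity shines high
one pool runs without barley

Line 1: "october crumbles": 3+2 = 5
Line 2: "four eternity shines high": 1+4+1+1 = 7
Line 3: "one pool runs without barley": 1+1+1+2+2 = 7

5-7-7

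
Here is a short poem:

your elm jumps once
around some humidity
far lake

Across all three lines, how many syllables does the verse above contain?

Line 1: "your elm jumps once": 1+1+1+1 = 4
Line 2: "around some humidity": 2+1+4 = 7
Line 3: "far lake": 1+1 = 2
Total: 4 + 7 + 2 = 13

13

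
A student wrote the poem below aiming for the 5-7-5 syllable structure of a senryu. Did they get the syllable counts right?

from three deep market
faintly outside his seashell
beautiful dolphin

Line 1: from(1) + three(1) + deep(1) + market(2) = 5 ✓
Line 2: faintly(2) + outside(2) + his(1) + seashell(2) = 7 ✓
Line 3: beautiful(3) + dolphin(2) = 5 ✓

Yes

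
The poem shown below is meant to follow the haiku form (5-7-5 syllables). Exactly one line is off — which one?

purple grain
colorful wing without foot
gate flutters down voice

Line 1

Line 1: purple(2) + grain(1) = 3 (expected 5)
Line 2: colorful(3) + wing(1) + without(2) + foot(1) = 7 ✓
Line 3: gate(1) + flutters(2) + down(1) + voice(1) = 5 ✓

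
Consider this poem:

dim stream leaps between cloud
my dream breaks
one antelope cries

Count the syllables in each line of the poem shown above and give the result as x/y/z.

6/3/5

Line 1: "dim stream leaps between cloud": 1+1+1+2+1 = 6
Line 2: "my dream breaks": 1+1+1 = 3
Line 3: "one antelope cries": 1+3+1 = 5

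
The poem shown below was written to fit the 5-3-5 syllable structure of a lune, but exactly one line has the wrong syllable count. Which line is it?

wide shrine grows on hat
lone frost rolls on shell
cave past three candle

Line 1: wide(1) + shrine(1) + grows(1) + on(1) + hat(1) = 5 ✓
Line 2: lone(1) + frost(1) + rolls(1) + on(1) + shell(1) = 5 (expected 3)
Line 3: cave(1) + past(1) + three(1) + candle(2) = 5 ✓

Line 2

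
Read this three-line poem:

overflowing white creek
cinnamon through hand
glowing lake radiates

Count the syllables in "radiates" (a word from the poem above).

3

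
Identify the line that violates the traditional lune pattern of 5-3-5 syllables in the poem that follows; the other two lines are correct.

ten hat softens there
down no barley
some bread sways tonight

The second line

Line 1: ten (1), hat (1), softens (2), there (1) → 5 ✓
Line 2: down (1), no (1), barley (2) → 4 (expected 3)
Line 3: some (1), bread (1), sways (1), tonight (2) → 5 ✓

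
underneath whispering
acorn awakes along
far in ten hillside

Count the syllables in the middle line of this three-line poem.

6

The middle line: acorn (2), awakes (2), along (2) → 6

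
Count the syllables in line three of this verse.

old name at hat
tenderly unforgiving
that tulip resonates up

Line three: that (1), tulip (2), resonates (3), up (1) → 7

7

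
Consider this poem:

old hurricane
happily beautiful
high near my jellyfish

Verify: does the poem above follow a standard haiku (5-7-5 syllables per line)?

Line 1: "old hurricane": 1+3 = 4 (expected 5)
Line 2: "happily beautiful": 3+3 = 6 (expected 7)
Line 3: "high near my jellyfish": 1+1+1+3 = 6 (expected 5)

No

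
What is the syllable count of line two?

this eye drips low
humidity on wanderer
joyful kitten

Line two: humidity (4), on (1), wanderer (3) → 8

8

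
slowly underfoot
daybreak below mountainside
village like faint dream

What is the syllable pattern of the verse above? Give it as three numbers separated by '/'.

Line 1: slowly(2) + underfoot(3) = 5
Line 2: daybreak(2) + below(2) + mountainside(3) = 7
Line 3: village(2) + like(1) + faint(1) + dream(1) = 5

5/7/5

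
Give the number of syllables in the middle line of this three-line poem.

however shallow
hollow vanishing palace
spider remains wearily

The middle line: hollow(2) + vanishing(3) + palace(2) = 7

7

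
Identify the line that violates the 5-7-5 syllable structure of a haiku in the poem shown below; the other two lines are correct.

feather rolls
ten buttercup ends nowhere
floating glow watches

Line 1

Line 1: feather (2), rolls (1) → 3 (expected 5)
Line 2: ten (1), buttercup (3), ends (1), nowhere (2) → 7 ✓
Line 3: floating (2), glow (1), watches (2) → 5 ✓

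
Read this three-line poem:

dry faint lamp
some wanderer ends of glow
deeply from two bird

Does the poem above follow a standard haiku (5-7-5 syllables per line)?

Line 1: "dry faint lamp": 1+1+1 = 3 (expected 5)
Line 2: "some wanderer ends of glow": 1+3+1+1+1 = 7 ✓
Line 3: "deeply from two bird": 2+1+1+1 = 5 ✓

No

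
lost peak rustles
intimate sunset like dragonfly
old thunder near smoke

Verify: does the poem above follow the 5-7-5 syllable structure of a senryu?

Line 1: lost (1), peak (1), rustles (2) → 4 (expected 5)
Line 2: intimate (3), sunset (2), like (1), dragonfly (3) → 9 (expected 7)
Line 3: old (1), thunder (2), near (1), smoke (1) → 5 ✓

No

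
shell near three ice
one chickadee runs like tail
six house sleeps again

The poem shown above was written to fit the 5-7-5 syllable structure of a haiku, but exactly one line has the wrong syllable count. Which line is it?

Line 1

Line 1: "shell near three ice": 1+1+1+1 = 4 (expected 5)
Line 2: "one chickadee runs like tail": 1+3+1+1+1 = 7 ✓
Line 3: "six house sleeps again": 1+1+1+2 = 5 ✓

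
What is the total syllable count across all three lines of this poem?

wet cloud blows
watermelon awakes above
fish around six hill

16

Line 1: wet(1) + cloud(1) + blows(1) = 3
Line 2: watermelon(4) + awakes(2) + above(2) = 8
Line 3: fish(1) + around(2) + six(1) + hill(1) = 5
Total: 3 + 8 + 5 = 16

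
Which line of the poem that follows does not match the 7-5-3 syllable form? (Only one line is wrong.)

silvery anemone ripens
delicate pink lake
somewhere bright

Line 1: silvery(3) + anemone(4) + ripens(2) = 9 (expected 7)
Line 2: delicate(3) + pink(1) + lake(1) = 5 ✓
Line 3: somewhere(2) + bright(1) = 3 ✓

Line 1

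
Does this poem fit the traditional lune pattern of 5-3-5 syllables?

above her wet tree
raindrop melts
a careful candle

Yes

Line 1: above(2) + her(1) + wet(1) + tree(1) = 5 ✓
Line 2: raindrop(2) + melts(1) = 3 ✓
Line 3: a(1) + careful(2) + candle(2) = 5 ✓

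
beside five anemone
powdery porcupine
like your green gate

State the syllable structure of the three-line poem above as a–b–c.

7–6–4

Line 1: beside(2) + five(1) + anemone(4) = 7
Line 2: powdery(3) + porcupine(3) = 6
Line 3: like(1) + your(1) + green(1) + gate(1) = 4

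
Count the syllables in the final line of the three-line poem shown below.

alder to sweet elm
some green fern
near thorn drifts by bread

5

The final line: near(1) + thorn(1) + drifts(1) + by(1) + bread(1) = 5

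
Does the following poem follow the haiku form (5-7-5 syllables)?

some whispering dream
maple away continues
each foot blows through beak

Yes

Line 1: "some whispering dream": 1+3+1 = 5 ✓
Line 2: "maple away continues": 2+2+3 = 7 ✓
Line 3: "each foot blows through beak": 1+1+1+1+1 = 5 ✓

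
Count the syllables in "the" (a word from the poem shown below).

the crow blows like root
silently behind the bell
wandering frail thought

1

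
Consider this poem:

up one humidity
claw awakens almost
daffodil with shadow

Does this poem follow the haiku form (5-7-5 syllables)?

Line 1: up (1), one (1), humidity (4) → 6 (expected 5)
Line 2: claw (1), awakens (3), almost (2) → 6 (expected 7)
Line 3: daffodil (3), with (1), shadow (2) → 6 (expected 5)

No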